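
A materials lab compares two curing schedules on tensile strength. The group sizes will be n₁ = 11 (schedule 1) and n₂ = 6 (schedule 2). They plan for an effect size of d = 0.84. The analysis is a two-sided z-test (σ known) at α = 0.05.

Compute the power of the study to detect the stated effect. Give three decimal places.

Power ≈ 0.380

Noncentrality parameter: δ = d / √(1/n₁ + 1/n₂) = 0.84 / √(1/11 + 1/6) = 1.6551
Two-sided α = 0.05 → critical value z_{0.025} = 1.960.
Power = Φ(δ − 1.960) + Φ(−δ − 1.960) = Φ(-0.305) + Φ(-3.615) = 0.3802 + 0.0002 = 0.3804.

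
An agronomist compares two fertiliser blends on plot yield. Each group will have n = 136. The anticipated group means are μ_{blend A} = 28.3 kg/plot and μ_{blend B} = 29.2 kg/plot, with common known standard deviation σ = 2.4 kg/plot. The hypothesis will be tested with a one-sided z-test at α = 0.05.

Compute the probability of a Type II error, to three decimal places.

Standardized effect: d = |μ_{blend A} − μ_{blend B}| / σ = |28.3 − 29.2| / 2.4 = 0.3750
Noncentrality parameter: δ = d·√(n/2) = 0.3750 × √(136/2) = 3.0923
One-sided α = 0.05 → critical value z_{0.05} = 1.645.
Power = Φ(δ − 1.645) = Φ(1.447) = 0.9261.
Type II error: β = 1 − power = 1 − 0.9261 = 0.0739.

β ≈ 0.074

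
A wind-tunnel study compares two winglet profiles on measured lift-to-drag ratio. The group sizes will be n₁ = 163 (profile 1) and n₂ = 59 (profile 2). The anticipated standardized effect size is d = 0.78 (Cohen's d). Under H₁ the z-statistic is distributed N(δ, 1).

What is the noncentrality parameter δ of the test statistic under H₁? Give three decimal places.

The noncentrality parameter scales effect size by the design's sample-size factor: δ = d / √(1/n₁ + 1/n₂) = 0.78 / √(1/163 + 1/59) = 5.1338

δ ≈ 5.134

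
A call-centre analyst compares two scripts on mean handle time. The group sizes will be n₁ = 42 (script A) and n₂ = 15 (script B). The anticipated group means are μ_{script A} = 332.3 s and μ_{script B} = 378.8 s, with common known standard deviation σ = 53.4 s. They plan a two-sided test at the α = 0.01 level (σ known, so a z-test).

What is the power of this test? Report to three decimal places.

Standardized effect: d = |μ_{script A} − μ_{script B}| / σ = |332.3 − 378.8| / 53.4 = 0.8708
Noncentrality parameter: δ = d / √(1/n₁ + 1/n₂) = 0.8708 / √(1/42 + 1/15) = 2.8950
Critical value for a two-sided test at α = 0.01: z_{α/2} = 2.576.
Power = Φ(δ − 2.576) + Φ(−δ − 2.576) = Φ(0.319) + Φ(-5.471) = 0.6252 + 0.0000 = 0.6252.

Power ≈ 0.625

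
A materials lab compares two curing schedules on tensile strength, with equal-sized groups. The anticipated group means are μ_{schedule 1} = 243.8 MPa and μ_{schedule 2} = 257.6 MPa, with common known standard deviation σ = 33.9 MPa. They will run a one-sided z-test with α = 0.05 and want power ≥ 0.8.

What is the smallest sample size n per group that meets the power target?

n = 75 per group

Standardized effect: d = |μ_{schedule 1} − μ_{schedule 2}| / σ = |243.8 − 257.6| / 33.9 = 0.4071
For power 0.8 need Φ(δ − z_{0.05}) = 0.8, so δ = z_{0.05} + z_{0.20} = 1.645 + 0.842 = 2.486.
δ = d·√(n/2) ⇒ n = 2(δ/d)² = 2 × (2.486 / 0.4071)² = 74.62.
Round up to the next whole unit.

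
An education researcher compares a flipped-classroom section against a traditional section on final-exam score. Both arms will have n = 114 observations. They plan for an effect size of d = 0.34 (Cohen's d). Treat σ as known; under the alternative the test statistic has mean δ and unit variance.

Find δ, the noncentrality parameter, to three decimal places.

The noncentrality parameter scales effect size by the design's sample-size factor: δ = d·√(n/2) = 0.34 × √(114/2) = 2.5669

δ ≈ 2.567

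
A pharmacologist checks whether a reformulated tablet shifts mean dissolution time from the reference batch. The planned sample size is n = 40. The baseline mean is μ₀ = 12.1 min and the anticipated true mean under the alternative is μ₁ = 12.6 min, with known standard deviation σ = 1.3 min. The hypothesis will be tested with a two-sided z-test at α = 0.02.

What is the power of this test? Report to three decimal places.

Power ≈ 0.542

Standardized effect: d = |μ₁ − μ₀| / σ = |12.6 − 12.1| / 1.3 = 0.3846
Noncentrality parameter: δ = d·√n = 0.3846 × √40 = 2.4325
Two-sided α = 0.02 → critical value z_{0.01} = 2.326.
Power = Φ(δ − 2.326) + Φ(−δ − 2.326) = Φ(0.106) + Φ(-4.759) = 0.5423 + 0.0000 = 0.5423.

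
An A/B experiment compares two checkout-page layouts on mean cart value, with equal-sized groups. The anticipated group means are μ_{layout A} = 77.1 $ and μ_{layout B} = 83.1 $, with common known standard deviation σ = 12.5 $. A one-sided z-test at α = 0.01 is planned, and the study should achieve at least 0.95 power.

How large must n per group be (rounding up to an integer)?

n = 137 per group

Standardized effect: d = |μ_{layout A} − μ_{layout B}| / σ = |77.1 − 83.1| / 12.5 = 0.4800
Set Φ(δ − 2.326) = 0.95; then δ − 2.326 = Φ⁻¹(0.95) = 1.645, giving δ = 3.971.
δ = d·√(n/2) ⇒ n = 2(δ/d)² = 2 × (3.971 / 0.4800)² = 136.90.
Rounding up, n = 137 per group.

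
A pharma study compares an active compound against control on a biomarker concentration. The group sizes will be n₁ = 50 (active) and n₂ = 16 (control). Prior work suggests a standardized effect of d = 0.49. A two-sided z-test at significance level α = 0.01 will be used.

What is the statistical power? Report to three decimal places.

Power ≈ 0.192

Noncentrality parameter: δ = d / √(1/n₁ + 1/n₂) = 0.49 / √(1/50 + 1/16) = 1.7060
Two-sided α = 0.01 → critical value z_{0.005} = 2.576.
Power = Φ(δ − 2.576) + Φ(−δ − 2.576) = Φ(-0.870) + Φ(-4.282) = 0.1922 + 0.0000 = 0.1922.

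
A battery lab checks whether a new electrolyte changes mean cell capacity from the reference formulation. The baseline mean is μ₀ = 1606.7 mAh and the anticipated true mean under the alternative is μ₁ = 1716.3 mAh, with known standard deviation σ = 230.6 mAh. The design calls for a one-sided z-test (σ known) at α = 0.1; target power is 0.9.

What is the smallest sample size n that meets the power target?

Standardized effect: d = |μ₁ − μ₀| / σ = |1716.3 − 1606.7| / 230.6 = 0.4753
Set Φ(δ − 1.282) = 0.9; then δ − 1.282 = Φ⁻¹(0.9) = 1.282, giving δ = 2.563.
δ = d·√n ⇒ n = (δ/d)² = (2.563 / 0.4753)² = 29.08.
Round up to the next whole unit.

n = 30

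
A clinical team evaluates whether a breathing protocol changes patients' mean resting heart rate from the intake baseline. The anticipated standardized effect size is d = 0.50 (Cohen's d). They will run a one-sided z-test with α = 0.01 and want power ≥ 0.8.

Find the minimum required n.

For power 0.8 need Φ(δ − z_{0.01}) = 0.8, so δ = z_{0.01} + z_{0.20} = 2.326 + 0.842 = 3.168.
δ = d·√n ⇒ n = (δ/d)² = (3.168 / 0.50)² = 40.14.
Round up to the next whole unit.

n = 41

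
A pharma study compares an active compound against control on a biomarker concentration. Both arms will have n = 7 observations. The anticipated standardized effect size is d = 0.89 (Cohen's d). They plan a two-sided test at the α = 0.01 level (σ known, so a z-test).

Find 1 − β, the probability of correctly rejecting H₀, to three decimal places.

Noncentrality parameter: δ = d·√(n/2) = 0.89 × √(7/2) = 1.6650
Critical value for a two-sided test at α = 0.01: z_{α/2} = 2.576.
Power = Φ(δ − 2.576) + Φ(−δ − 2.576) = Φ(-0.911) + Φ(-4.241) = 0.1812 + 0.0000 = 0.1812.

Power ≈ 0.181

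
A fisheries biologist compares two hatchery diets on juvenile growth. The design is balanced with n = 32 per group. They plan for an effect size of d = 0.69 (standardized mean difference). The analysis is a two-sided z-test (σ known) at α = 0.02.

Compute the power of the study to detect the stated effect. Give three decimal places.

Power ≈ 0.668

Noncentrality parameter: δ = d·√(n/2) = 0.69 × √(32/2) = 2.7600
Critical value for a two-sided test at α = 0.02: z_{α/2} = 2.326.
Power = Φ(δ − 2.326) + Φ(−δ − 2.326) = Φ(0.434) + Φ(-5.086) = 0.6677 + 0.0000 = 0.6677.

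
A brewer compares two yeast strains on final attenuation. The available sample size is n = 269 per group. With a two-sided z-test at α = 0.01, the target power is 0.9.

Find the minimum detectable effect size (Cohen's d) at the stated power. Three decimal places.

Need Φ(δ − 2.576) = 0.9, so δ = 2.576 + 1.282 = 3.857.
(The second rejection-region term Φ(−δ − z_{α/2}) is negligible and dropped.)
δ = d·√(n/2) ⇒ d = δ/√(n/2) = 3.857/√(269/2) = 0.3326.

d ≈ 0.333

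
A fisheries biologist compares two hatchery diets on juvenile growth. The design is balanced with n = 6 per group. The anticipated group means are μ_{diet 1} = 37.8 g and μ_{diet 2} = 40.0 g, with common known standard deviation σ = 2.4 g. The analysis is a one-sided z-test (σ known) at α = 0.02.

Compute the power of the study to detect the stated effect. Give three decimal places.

Power ≈ 0.321

Standardized effect: d = |μ_{diet 1} − μ_{diet 2}| / σ = |37.8 − 40.0| / 2.4 = 0.9167
Noncentrality parameter: δ = d·√(n/2) = 0.9167 × √(6/2) = 1.5877
One-sided α = 0.02 → critical value z_{0.02} = 2.054.
Power = P(Z > 2.054 − δ) = Φ(-0.466) = 0.3206.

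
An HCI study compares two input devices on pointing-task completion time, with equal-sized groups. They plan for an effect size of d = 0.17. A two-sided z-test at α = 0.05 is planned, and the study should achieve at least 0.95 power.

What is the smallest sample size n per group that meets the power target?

n = 900 per group

For power 0.95 need Φ(δ − z_{0.025}) = 0.95, so δ = z_{0.025} + z_{0.05} = 1.960 + 1.645 = 3.605.
(For δ > 0 the lower-tail rejection region contributes negligibly to power, so the one-term inversion is standard.)
δ = d·√(n/2) ⇒ n = 2(δ/d)² = 2 × (3.605 / 0.17)² = 899.29.
Round up to the next whole unit.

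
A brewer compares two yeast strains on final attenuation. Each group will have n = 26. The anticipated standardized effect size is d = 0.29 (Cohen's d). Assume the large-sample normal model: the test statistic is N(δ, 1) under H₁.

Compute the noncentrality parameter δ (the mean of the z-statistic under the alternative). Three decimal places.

δ ≈ 1.046

δ = d·√(n/2) = 0.29 × √(26/2) = 1.0456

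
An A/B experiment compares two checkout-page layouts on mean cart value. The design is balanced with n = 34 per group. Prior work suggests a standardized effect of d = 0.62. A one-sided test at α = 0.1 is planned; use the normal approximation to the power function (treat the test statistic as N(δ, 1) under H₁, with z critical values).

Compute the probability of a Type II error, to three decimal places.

β ≈ 0.101

Noncentrality parameter: λ = d·√(n/2) = 0.62 × √(34/2) = 2.5563
One-sided α = 0.1 → critical value z_{0.1} = 1.282.
Power = Φ(λ − 1.282) = Φ(1.275) = 0.8988.
Type II error: β = 1 − power = 1 − 0.8988 = 0.1012.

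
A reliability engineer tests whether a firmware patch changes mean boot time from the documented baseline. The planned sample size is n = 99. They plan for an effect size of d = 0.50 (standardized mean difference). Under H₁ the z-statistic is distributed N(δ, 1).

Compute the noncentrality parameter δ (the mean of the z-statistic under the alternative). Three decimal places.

δ = d·√n = 0.50 × √99 = 4.9749

δ ≈ 4.975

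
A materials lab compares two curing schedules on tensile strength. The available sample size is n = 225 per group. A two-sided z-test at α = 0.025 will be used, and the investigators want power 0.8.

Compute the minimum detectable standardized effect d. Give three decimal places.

Need Φ(δ − 2.241) = 0.8, so δ = 2.241 + 0.842 = 3.083.
(The second rejection-region term Φ(−δ − z_{α/2}) is negligible and dropped.)
δ = d·√(n/2) ⇒ d = δ/√(n/2) = 3.083/√(225/2) = 0.2907.

d ≈ 0.291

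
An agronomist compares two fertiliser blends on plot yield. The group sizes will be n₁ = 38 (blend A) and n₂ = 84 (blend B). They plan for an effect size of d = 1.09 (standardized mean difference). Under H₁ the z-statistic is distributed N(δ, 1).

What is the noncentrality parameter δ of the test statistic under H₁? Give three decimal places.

δ ≈ 5.575

δ = d / √(1/n₁ + 1/n₂) = 1.09 / √(1/38 + 1/84) = 5.5754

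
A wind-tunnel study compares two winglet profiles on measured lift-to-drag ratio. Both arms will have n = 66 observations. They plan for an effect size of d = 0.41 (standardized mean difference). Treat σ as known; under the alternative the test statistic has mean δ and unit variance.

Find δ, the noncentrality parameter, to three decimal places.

δ = d·√(n/2) = 0.41 × √(66/2) = 2.3553

δ ≈ 2.355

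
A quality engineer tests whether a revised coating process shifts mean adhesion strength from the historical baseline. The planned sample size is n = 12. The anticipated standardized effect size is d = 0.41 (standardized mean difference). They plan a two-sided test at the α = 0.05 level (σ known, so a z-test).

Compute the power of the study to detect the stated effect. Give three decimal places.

Noncentrality parameter: δ = d·√n = 0.41 × √12 = 1.4203
Two-sided α = 0.05 → critical value z_{0.025} = 1.960.
Power = Φ(δ − 1.960) + Φ(−δ − 1.960) = Φ(-0.540) + Φ(-3.380) = 0.2947 + 0.0004 = 0.2951.

Power ≈ 0.295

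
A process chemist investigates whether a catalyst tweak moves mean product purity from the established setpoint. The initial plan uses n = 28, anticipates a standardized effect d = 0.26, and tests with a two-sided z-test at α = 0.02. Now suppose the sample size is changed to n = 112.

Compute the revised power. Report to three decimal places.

Power ≈ 0.665

With n = 112: δ = d·√n = 0.26 × √112 = 2.7516. Critical value z_{0.01} = 2.326.
Revised power = Φ(δ − 2.326) + Φ(−δ − 2.326) = Φ(0.425) + Φ(-5.078) = 0.6647 + 0.0000 = 0.6647.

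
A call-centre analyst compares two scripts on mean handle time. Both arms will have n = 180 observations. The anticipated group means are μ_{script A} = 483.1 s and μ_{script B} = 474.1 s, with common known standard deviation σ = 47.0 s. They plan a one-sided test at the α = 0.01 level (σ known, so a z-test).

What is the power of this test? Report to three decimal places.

Power ≈ 0.305

Standardized effect: d = |μ_{script A} − μ_{script B}| / σ = |483.1 − 474.1| / 47.0 = 0.1915
Noncentrality parameter: δ = d·√(n/2) = 0.1915 × √(180/2) = 1.8166
One-sided α = 0.01 → critical value z_{0.01} = 2.326.
Power = P(Z > 2.326 − δ) = Φ(-0.510) = 0.3051.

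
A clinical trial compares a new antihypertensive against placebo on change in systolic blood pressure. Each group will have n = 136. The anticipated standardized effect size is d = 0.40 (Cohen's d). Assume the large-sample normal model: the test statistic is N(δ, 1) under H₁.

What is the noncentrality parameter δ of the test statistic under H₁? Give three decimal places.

δ = d·√(n/2) = 0.40 × √(136/2) = 3.2985

δ ≈ 3.298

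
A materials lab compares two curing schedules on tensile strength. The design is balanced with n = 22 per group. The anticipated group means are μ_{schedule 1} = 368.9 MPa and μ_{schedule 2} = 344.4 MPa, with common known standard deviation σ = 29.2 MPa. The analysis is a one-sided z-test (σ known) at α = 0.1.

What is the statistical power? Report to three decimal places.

Standardized effect: d = |μ_{schedule 1} − μ_{schedule 2}| / σ = |368.9 − 344.4| / 29.2 = 0.8390
Noncentrality parameter: δ = d·√(n/2) = 0.8390 × √(22/2) = 2.7828
One-sided α = 0.1 → critical value z_{0.1} = 1.282.
Power = Φ(δ − 1.282) = Φ(1.501) = 0.9334.

Power ≈ 0.933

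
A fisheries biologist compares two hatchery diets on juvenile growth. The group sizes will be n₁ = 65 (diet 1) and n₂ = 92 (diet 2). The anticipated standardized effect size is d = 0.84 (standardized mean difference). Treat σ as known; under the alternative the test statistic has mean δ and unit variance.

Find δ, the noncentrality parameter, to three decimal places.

δ = d / √(1/n₁ + 1/n₂) = 0.84 / √(1/65 + 1/92) = 5.1842

δ ≈ 5.184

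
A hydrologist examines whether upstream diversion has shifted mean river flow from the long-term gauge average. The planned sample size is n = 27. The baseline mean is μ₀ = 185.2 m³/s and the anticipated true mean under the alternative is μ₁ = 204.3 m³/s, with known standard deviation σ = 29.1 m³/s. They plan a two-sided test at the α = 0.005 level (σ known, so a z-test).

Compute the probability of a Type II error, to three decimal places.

Standardized effect: d = |μ₁ − μ₀| / σ = |204.3 − 185.2| / 29.1 = 0.6564
Noncentrality parameter: δ = d·√n = 0.6564 × √27 = 3.4105
Critical value for a two-sided test at α = 0.005: z_{α/2} = 2.807.
Power = Φ(δ − 2.807) + Φ(−δ − 2.807) = Φ(0.603) + Φ(-6.218) = 0.7269 + 0.0000 = 0.7269.
Type II error: β = 1 − power = 1 − 0.7269 = 0.2731.

β ≈ 0.273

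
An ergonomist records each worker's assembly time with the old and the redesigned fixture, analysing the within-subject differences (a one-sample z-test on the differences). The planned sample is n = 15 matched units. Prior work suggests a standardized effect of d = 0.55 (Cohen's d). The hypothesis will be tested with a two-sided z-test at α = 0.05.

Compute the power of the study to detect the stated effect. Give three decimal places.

Noncentrality parameter: δ = d·√n = 0.55 × √15 = 2.1301
Critical value for a two-sided test at α = 0.05: z_{α/2} = 1.960.
Power = Φ(δ − 1.960) + Φ(−δ − 1.960) = Φ(0.170) + Φ(-4.090) = 0.5676 + 0.0000 = 0.5676.

Power ≈ 0.568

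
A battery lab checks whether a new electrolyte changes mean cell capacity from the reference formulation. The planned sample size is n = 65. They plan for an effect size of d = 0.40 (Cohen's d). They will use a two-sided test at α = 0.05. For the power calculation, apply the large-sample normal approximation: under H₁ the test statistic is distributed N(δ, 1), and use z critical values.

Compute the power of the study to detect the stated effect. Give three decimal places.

Power ≈ 0.897

Noncentrality parameter: δ = d·√n = 0.40 × √65 = 3.2249
Two-sided α = 0.05 → critical value z_{0.025} = 1.960.
Power = Φ(δ − 1.960) + Φ(−δ − 1.960) = Φ(1.265) + Φ(-5.185) = 0.8971 + 0.0000 = 0.8971.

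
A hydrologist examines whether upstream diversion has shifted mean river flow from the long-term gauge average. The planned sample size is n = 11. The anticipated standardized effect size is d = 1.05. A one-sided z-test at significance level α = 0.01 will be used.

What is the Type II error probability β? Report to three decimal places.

Noncentrality parameter: δ = d·√n = 1.05 × √11 = 3.4825
One-sided α = 0.01 → critical value z_{0.01} = 2.326.
Power = Φ(δ − 2.326) = Φ(1.156) = 0.8762.
Type II error: β = 1 − power = 1 − 0.8762 = 0.1238.

β ≈ 0.124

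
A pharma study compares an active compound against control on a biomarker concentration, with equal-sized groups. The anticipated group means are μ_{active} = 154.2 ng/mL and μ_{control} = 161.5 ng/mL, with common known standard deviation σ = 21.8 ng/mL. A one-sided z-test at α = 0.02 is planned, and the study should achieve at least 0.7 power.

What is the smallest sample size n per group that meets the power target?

n = 119 per group

Standardized effect: d = |μ_{active} − μ_{control}| / σ = |154.2 − 161.5| / 21.8 = 0.3349
For power 0.7 need Φ(δ − z_{0.02}) = 0.7, so δ = z_{0.02} + z_{0.30} = 2.054 + 0.524 = 2.578.
δ = d·√(n/2) ⇒ n = 2(δ/d)² = 2 × (2.578 / 0.3349)² = 118.55.
Round up to the next whole unit.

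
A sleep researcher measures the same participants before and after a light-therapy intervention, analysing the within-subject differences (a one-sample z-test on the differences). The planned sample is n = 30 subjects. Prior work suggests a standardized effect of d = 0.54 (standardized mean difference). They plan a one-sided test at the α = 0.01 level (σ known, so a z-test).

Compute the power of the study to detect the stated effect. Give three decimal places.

Noncentrality parameter: δ = d·√n = 0.54 × √30 = 2.9577
Critical value for a one-sided test at α = 0.01: z_α = 2.326.
Power = P(Z > 2.326 − δ) = Φ(0.631) = 0.7361.

Power ≈ 0.736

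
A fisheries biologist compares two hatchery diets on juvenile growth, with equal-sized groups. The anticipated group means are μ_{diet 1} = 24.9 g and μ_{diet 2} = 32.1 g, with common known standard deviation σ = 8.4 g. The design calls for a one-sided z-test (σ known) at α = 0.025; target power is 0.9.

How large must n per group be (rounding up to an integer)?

Standardized effect: d = |μ_{diet 1} − μ_{diet 2}| / σ = |24.9 − 32.1| / 8.4 = 0.8571
Set Φ(δ − 1.960) = 0.9; then δ − 1.960 = Φ⁻¹(0.9) = 1.282, giving δ = 3.242.
δ = d·√(n/2) ⇒ n = 2(δ/d)² = 2 × (3.242 / 0.8571)² = 28.60.
Round up to the next whole unit.

n = 29 per group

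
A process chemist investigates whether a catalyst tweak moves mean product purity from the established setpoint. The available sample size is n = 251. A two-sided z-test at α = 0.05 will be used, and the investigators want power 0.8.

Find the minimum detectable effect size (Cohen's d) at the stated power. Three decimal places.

d ≈ 0.177

Need Φ(δ − 1.960) = 0.8, so δ = 1.960 + 0.842 = 2.802.
(The second rejection-region term Φ(−δ − z_{α/2}) is negligible and dropped.)
δ = d·√n ⇒ d = δ/√n = 2.802/√251 = 0.1768.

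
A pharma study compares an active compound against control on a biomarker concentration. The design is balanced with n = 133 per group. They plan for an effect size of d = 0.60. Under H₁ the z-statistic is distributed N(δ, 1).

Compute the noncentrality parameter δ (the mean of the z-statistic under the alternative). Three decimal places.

δ ≈ 4.893

The noncentrality parameter scales effect size by the design's sample-size factor: δ = d·√(n/2) = 0.60 × √(133/2) = 4.8929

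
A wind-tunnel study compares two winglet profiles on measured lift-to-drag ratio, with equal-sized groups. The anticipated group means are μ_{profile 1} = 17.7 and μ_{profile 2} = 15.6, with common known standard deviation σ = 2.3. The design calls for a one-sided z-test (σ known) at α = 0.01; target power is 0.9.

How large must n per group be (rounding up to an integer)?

Standardized effect: d = |μ_{profile 1} − μ_{profile 2}| / σ = |17.7 − 15.6| / 2.3 = 0.9130
For power 0.9 need Φ(δ − z_{0.01}) = 0.9, so δ = z_{0.01} + z_{0.10} = 2.326 + 1.282 = 3.608.
δ = d·√(n/2) ⇒ n = 2(δ/d)² = 2 × (3.608 / 0.9130)² = 31.23.
Rounding up, n = 32 per group.

n = 32 per group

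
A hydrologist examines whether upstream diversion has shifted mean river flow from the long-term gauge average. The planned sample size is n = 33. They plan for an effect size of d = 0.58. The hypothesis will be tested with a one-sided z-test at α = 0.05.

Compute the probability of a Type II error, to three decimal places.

β ≈ 0.046

Noncentrality parameter: δ = d·√n = 0.58 × √33 = 3.3318
Critical value for a one-sided test at α = 0.05: z_α = 1.645.
Power = P(Z > 1.645 − δ) = Φ(1.687) = 0.9542.
Type II error: β = 1 − power = 1 − 0.9542 = 0.0458.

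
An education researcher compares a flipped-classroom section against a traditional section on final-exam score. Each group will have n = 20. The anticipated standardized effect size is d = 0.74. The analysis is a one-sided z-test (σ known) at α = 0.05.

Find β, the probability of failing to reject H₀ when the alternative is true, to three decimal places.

Noncentrality parameter: δ = d·√(n/2) = 0.74 × √(20/2) = 2.3401
One-sided α = 0.05 → critical value z_{0.05} = 1.645.
Power = Φ(δ − 1.645) = Φ(0.695) = 0.7565.
Type II error: β = 1 − power = 1 − 0.7565 = 0.2435.

β ≈ 0.243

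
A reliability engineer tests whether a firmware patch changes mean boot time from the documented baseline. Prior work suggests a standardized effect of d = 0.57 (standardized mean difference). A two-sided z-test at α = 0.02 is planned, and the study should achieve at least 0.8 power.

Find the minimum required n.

n = 31

Set Φ(δ − 2.326) = 0.8; then δ − 2.326 = Φ⁻¹(0.8) = 0.842, giving δ = 3.168.
(The Φ(−δ − z_{α/2}) term is vanishingly small for δ > 0 and is dropped in the standard sample-size formula.)
δ = d·√n ⇒ n = (δ/d)² = (3.168 / 0.57)² = 30.89.
Rounding up, n = 31.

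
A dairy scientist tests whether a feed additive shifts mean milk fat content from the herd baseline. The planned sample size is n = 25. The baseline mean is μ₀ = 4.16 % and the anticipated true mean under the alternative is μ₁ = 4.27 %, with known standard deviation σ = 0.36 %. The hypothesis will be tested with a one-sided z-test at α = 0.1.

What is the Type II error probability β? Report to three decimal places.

β ≈ 0.403

Standardized effect: d = |μ₁ − μ₀| / σ = |4.27 − 4.16| / 0.36 = 0.3056
Noncentrality parameter: δ = d·√n = 0.3056 × √25 = 1.5278
One-sided α = 0.1 → critical value z_{0.1} = 1.282.
Power = Φ(δ − 1.282) = Φ(0.246) = 0.5972.
Type II error: β = 1 − power = 1 − 0.5972 = 0.4028.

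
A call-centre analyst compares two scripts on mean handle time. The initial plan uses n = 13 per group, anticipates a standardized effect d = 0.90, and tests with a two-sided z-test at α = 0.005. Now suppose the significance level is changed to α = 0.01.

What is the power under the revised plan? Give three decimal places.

Power ≈ 0.389

δ = d·√(n/2) = 0.90 × √(13/2) = 2.2946 (unchanged). New critical value: z_{0.005} = 2.576.
Revised power = Φ(δ − 2.576) + Φ(−δ − 2.576) = Φ(-0.281) + Φ(-4.870) = 0.3893 + 0.0000 = 0.3893.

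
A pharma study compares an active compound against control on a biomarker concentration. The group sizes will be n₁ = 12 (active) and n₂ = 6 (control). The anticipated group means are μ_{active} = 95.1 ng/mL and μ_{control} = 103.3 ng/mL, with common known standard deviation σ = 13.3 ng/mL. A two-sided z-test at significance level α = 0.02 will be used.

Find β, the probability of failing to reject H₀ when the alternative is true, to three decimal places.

Standardized effect: d = |μ_{active} − μ_{control}| / σ = |95.1 − 103.3| / 13.3 = 0.6165
Noncentrality parameter: δ = d / √(1/n₁ + 1/n₂) = 0.6165 / √(1/12 + 1/6) = 1.2331
Two-sided α = 0.02 → critical value z_{0.01} = 2.326.
Power = Φ(δ − 2.326) + Φ(−δ − 2.326) = Φ(-1.093) + Φ(-3.559) = 0.1371 + 0.0002 = 0.1373.
Type II error: β = 1 − power = 1 − 0.1373 = 0.8627.

β ≈ 0.863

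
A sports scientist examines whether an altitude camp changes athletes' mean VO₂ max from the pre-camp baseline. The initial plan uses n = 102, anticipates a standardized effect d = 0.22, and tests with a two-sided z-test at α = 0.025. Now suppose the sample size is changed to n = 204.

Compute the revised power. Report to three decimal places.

With n = 204: δ = d·√n = 0.22 × √204 = 3.1422. Critical value z_{0.0125} = 2.241.
Revised power = Φ(δ − 2.241) + Φ(−δ − 2.241) = Φ(0.901) + Φ(-5.384) = 0.8162 + 0.0000 = 0.8162.

Power ≈ 0.816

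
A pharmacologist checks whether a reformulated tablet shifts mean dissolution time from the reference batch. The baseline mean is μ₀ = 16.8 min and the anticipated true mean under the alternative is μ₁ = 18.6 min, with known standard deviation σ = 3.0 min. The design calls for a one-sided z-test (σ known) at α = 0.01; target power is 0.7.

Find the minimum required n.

Standardized effect: d = |μ₁ − μ₀| / σ = |18.6 − 16.8| / 3.0 = 0.6000
Set Φ(δ − 2.326) = 0.7; then δ − 2.326 = Φ⁻¹(0.7) = 0.524, giving δ = 2.851.
δ = d·√n ⇒ n = (δ/d)² = (2.851 / 0.6000)² = 22.57.
Round up to the next whole unit.

n = 23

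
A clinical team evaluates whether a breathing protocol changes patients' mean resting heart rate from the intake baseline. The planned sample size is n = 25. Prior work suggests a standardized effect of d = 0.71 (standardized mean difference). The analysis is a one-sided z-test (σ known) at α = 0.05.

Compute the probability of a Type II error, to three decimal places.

β ≈ 0.028

Noncentrality parameter: δ = d·√n = 0.71 × √25 = 3.5500
One-sided α = 0.05 → critical value z_{0.05} = 1.645.
Power = P(Z > 1.645 − δ) = Φ(1.905) = 0.9716.
Type II error: β = 1 − power = 1 − 0.9716 = 0.0284.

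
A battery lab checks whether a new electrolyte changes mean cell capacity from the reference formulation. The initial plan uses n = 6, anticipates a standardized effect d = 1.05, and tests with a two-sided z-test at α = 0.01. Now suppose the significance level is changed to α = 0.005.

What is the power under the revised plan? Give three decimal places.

Power ≈ 0.407

δ = d·√n = 1.05 × √6 = 2.5720 (unchanged). New critical value: z_{0.0025} = 2.807.
Revised power = Φ(δ − 2.807) + Φ(−δ − 2.807) = Φ(-0.235) + Φ(-5.379) = 0.4071 + 0.0000 = 0.4071.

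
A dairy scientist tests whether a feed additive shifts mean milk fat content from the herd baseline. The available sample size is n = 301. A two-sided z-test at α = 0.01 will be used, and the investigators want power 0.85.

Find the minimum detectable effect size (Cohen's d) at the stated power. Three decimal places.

d ≈ 0.208

Required noncentrality: δ = z_{0.005} + z_{0.15} = 2.576 + 1.036 = 3.612.
(The second rejection-region term Φ(−δ − z_{α/2}) is negligible and dropped.)
δ = d·√n ⇒ d = δ/√n = 3.612/√301 = 0.2082.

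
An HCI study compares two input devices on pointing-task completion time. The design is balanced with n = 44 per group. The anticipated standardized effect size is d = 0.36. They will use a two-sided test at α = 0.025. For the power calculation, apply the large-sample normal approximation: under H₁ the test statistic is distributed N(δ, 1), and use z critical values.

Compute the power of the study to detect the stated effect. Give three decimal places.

Noncentrality parameter: δ = d·√(n/2) = 0.36 × √(44/2) = 1.6885
Two-sided α = 0.025 → critical value z_{0.0125} = 2.241.
Power = Φ(δ − 2.241) + Φ(−δ − 2.241) = Φ(-0.553) + Φ(-3.930) = 0.2902 + 0.0000 = 0.2902.

Power ≈ 0.290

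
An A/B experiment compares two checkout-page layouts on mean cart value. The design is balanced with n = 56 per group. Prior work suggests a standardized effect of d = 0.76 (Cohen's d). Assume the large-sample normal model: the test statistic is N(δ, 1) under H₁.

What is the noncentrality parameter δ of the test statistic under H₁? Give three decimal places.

δ = d·√(n/2) = 0.76 × √(56/2) = 4.0215

δ ≈ 4.022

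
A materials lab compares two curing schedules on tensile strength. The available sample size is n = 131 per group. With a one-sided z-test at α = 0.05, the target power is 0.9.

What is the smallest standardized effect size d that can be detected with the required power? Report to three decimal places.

Required noncentrality: δ = z_{0.05} + z_{0.10} = 1.645 + 1.282 = 2.926.
δ = d·√(n/2) ⇒ d = δ/√(n/2) = 2.926/√(131/2) = 0.3616.

d ≈ 0.362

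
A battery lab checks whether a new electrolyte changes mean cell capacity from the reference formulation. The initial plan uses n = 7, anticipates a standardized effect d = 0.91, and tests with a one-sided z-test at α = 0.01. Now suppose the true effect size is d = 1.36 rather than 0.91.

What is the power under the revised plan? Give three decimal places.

Power ≈ 0.898

With d = 1.36: δ = d·√n = 1.36 × √7 = 3.5982. Critical value z_{0.01} = 2.326.
Revised power = P(Z > 2.326 − δ) = Φ(1.272) = 0.8983.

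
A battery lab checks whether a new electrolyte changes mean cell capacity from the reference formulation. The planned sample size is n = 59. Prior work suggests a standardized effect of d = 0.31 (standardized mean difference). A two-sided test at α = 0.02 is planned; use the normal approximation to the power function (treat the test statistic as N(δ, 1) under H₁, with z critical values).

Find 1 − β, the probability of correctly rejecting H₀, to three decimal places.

Power ≈ 0.522

Noncentrality parameter: δ = d·√n = 0.31 × √59 = 2.3812
Critical value for a two-sided test at α = 0.02: z_{α/2} = 2.326.
Power = Φ(δ − 2.326) + Φ(−δ − 2.326) = Φ(0.055) + Φ(-4.708) = 0.5219 + 0.0000 = 0.5219.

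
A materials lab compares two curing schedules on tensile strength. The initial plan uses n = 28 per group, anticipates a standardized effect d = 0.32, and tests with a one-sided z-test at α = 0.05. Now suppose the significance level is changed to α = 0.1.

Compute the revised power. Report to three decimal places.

δ = d·√(n/2) = 0.32 × √(28/2) = 1.1973 (unchanged). New critical value: z_{0.1} = 1.282.
Revised power = P(Z > 1.282 − δ) = Φ(-0.084) = 0.4664.

Power ≈ 0.466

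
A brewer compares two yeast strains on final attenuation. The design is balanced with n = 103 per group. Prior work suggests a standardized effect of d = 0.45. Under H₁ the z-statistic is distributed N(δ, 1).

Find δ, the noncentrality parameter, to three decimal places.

δ ≈ 3.229

δ = d·√(n/2) = 0.45 × √(103/2) = 3.2294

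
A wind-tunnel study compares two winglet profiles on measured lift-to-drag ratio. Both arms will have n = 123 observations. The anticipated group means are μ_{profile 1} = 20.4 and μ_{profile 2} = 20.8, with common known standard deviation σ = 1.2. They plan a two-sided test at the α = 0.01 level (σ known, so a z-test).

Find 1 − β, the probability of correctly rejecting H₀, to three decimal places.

Standardized effect: d = |μ_{profile 1} − μ_{profile 2}| / σ = |20.4 − 20.8| / 1.2 = 0.3333
Noncentrality parameter: λ = d·√(n/2) = 0.3333 × √(123/2) = 2.6141
Two-sided α = 0.01 → critical value z_{0.005} = 2.576.
Power = Φ(λ − 2.576) + Φ(−λ − 2.576) = Φ(0.038) + Φ(-5.190) = 0.5152 + 0.0000 = 0.5153.

Power ≈ 0.515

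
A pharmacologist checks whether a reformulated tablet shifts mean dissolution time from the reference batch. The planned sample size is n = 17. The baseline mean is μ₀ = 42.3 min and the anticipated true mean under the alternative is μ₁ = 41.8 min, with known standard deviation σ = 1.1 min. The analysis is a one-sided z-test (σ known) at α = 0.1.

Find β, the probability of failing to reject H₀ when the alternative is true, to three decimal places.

β ≈ 0.277

Standardized effect: d = |μ₁ − μ₀| / σ = |41.8 − 42.3| / 1.1 = 0.4545
Noncentrality parameter: δ = d·√n = 0.4545 × √17 = 1.8741
One-sided α = 0.1 → critical value z_{0.1} = 1.282.
Power = Φ(δ − 1.282) = Φ(0.593) = 0.7233.
Type II error: β = 1 − power = 1 − 0.7233 = 0.2767.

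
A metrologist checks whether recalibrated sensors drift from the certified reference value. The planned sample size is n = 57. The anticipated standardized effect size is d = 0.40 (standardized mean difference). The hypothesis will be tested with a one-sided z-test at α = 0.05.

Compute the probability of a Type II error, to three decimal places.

Noncentrality parameter: δ = d·√n = 0.40 × √57 = 3.0199
One-sided α = 0.05 → critical value z_{0.05} = 1.645.
Power = Φ(δ − 1.645) = Φ(1.375) = 0.9154.
Type II error: β = 1 − power = 1 − 0.9154 = 0.0846.

β ≈ 0.085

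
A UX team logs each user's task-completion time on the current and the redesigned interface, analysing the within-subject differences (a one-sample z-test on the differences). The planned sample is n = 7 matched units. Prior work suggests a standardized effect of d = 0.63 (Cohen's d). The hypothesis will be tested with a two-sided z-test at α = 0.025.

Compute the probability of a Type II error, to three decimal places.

β ≈ 0.717

Noncentrality parameter: δ = d·√n = 0.63 × √7 = 1.6668
Critical value for a two-sided test at α = 0.025: z_{α/2} = 2.241.
Power = Φ(δ − 2.241) + Φ(−δ − 2.241) = Φ(-0.575) + Φ(-3.908) = 0.2828 + 0.0000 = 0.2828.
Type II error: β = 1 − power = 1 − 0.2828 = 0.7172.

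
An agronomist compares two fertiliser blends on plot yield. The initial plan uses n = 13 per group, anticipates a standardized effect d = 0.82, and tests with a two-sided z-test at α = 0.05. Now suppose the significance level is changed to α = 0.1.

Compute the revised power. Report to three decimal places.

δ = d·√(n/2) = 0.82 × √(13/2) = 2.0906 (unchanged). New critical value: z_{0.05} = 1.645.
Revised power = Φ(δ − 1.645) + Φ(−δ − 1.645) = Φ(0.446) + Φ(-3.735) = 0.6721 + 0.0001 = 0.6722.

Power ≈ 0.672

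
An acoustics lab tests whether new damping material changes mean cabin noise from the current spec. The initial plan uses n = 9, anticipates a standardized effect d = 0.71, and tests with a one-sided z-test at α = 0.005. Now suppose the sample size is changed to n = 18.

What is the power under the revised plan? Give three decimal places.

Power ≈ 0.669

With n = 18: δ = d·√n = 0.71 × √18 = 3.0123. Critical value z_{0.005} = 2.576.
Revised power = Φ(δ − 2.576) = Φ(0.436) = 0.6687.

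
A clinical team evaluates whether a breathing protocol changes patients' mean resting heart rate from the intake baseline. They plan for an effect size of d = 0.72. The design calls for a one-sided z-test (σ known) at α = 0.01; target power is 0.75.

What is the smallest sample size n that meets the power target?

n = 18

For power 0.75 need Φ(δ − z_{0.01}) = 0.75, so δ = z_{0.01} + z_{0.25} = 2.326 + 0.674 = 3.001.
δ = d·√n ⇒ n = (δ/d)² = (3.001 / 0.72)² = 17.37.
Round up to the next whole unit.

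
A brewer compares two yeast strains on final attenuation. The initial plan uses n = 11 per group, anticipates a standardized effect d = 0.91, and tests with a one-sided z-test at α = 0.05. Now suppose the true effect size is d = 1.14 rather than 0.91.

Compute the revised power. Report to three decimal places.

Power ≈ 0.848

With d = 1.14: δ = d·√(n/2) = 1.14 × √(11/2) = 2.6735. Critical value z_{0.05} = 1.645.
Revised power = Φ(δ − 1.645) = Φ(1.029) = 0.8482.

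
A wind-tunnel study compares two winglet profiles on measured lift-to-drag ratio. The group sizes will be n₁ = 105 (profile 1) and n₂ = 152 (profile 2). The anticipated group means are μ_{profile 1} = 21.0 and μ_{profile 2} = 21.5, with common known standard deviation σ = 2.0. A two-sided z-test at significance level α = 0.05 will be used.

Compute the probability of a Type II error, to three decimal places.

Standardized effect: d = |μ_{profile 1} − μ_{profile 2}| / σ = |21.0 − 21.5| / 2.0 = 0.2500
Noncentrality parameter: δ = d / √(1/n₁ + 1/n₂) = 0.2500 / √(1/105 + 1/152) = 1.9701
Two-sided α = 0.05 → critical value z_{0.025} = 1.960.
Power = Φ(δ − 1.960) + Φ(−δ − 1.960) = Φ(0.010) + Φ(-3.930) = 0.5040 + 0.0000 = 0.5041.
Type II error: β = 1 − power = 1 − 0.5041 = 0.4959.

β ≈ 0.496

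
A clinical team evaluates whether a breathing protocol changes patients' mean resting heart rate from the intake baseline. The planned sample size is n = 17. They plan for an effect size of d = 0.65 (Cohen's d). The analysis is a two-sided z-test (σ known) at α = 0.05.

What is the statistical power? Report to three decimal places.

Noncentrality parameter: δ = d·√n = 0.65 × √17 = 2.6800
Critical value for a two-sided test at α = 0.05: z_{α/2} = 1.960.
Power = Φ(δ − 1.960) + Φ(−δ − 1.960) = Φ(0.720) + Φ(-4.640) = 0.7643 + 0.0000 = 0.7643.

Power ≈ 0.764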